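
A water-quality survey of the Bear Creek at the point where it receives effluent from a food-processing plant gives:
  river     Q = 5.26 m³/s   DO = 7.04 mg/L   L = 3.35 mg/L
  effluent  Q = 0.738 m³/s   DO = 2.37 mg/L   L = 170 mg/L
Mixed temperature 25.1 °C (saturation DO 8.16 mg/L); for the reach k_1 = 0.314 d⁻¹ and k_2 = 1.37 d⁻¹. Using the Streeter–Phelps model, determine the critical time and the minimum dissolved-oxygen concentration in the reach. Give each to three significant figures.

t_c ≈ 1.14 d; minimum DO ≈ 4.33 mg/L

Mixed DO = (5.26×7.04 + 0.738×2.37)/(5.26+0.738) = 38.78/5.998 = 6.465 mg/L.
Mixed L₀ = (5.26×3.35 + 0.738×170)/(5.998) = 143.1/5.998 = 23.85 mg/L.
Initial deficit D₀ = C_s − DO₀ = 8.16 − 6.465 = 1.695 mg/L.
t_c = (1/1.056) ln[(1.37/0.314)(1 − 1.695×1.056/(0.314×23.85))] = 0.9470 × ln(3.321) = 1.137 d.
D_c = (0.314/1.37) × 23.85 × e^(−0.314×1.137) = 0.2292 × 23.85 × 0.6999 = 3.826 mg/L.
Minimum DO = 8.16 − 3.826 = 4.334 mg/L.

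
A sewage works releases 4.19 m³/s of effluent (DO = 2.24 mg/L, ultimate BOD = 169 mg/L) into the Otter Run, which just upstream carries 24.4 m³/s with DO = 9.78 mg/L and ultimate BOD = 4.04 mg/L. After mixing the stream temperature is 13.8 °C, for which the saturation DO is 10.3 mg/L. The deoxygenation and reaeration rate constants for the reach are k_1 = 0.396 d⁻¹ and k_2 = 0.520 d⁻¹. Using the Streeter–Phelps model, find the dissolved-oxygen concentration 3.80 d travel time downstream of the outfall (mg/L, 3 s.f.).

DO ≈ 2.56 mg/L

Mixed DO = (24.4×9.78 + 4.19×2.24)/(24.4+4.19) = 248.0/28.59 = 8.675 mg/L.
Mixed L₀ = (24.4×4.04 + 4.19×169)/(28.59) = 806.7/28.59 = 28.22 mg/L.
Initial deficit D₀ = C_s − DO₀ = 10.3 − 8.675 = 1.625 mg/L.
D(3.80) = [0.396×28.22/(0.520−0.396)](e^(−0.396×3.80) − e^(−0.520×3.80)) + 1.625 e^(−0.520×3.80)
= 90.11 × (0.2221 − 0.1386) + 1.625 × 0.1386 = 7.744 mg/L.
DO = 10.3 − 7.744 = 2.556 mg/L.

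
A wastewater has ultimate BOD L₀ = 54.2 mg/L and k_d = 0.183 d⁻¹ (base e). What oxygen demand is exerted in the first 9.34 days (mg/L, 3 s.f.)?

y ≈ 44.4 mg/L

y_t = L₀(1 − e^(−k_d t)) = 54.2 × (1 − e^(−0.183×9.34))
= 54.2 × (1 − 0.1810) = 54.2 × 0.8190 = 44.39 mg/L.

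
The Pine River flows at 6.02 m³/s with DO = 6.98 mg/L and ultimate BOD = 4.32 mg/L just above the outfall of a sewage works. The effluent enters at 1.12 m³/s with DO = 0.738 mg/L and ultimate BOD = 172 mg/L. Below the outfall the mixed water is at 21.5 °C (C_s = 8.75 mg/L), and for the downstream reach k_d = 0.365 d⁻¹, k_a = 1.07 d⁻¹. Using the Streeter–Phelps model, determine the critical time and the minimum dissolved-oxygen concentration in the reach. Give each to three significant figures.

Mixed DO = (6.02×6.98 + 1.12×0.738)/(6.02+1.12) = 42.85/7.140 = 6.001 mg/L.
Mixed L₀ = (6.02×4.32 + 1.12×172)/(7.140) = 218.6/7.140 = 30.62 mg/L.
Initial deficit D₀ = C_s − DO₀ = 8.75 − 6.001 = 2.749 mg/L.
t_c = (1/0.7050) ln[(1.07/0.365)(1 − 2.749×0.7050/(0.365×30.62))] = 1.418 × ln(2.423) = 1.255 d.
D_c = (0.365/1.07) × 30.62 × e^(−0.365×1.255) = 0.3411 × 30.62 × 0.6324 = 6.606 mg/L.
Minimum DO = 8.75 − 6.606 = 2.144 mg/L.

t_c ≈ 1.26 d; minimum DO ≈ 2.14 mg/L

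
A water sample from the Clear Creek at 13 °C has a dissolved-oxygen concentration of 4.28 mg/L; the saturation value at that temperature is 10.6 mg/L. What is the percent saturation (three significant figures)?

% saturation = C/C_s × 100 = 4.28/10.6 × 100 = 40.4 %.

40.4 % saturation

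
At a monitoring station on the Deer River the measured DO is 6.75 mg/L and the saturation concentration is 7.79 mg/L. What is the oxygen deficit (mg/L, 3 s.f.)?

D ≈ 1.04 mg/L

D = C_s − C = 7.79 − 6.75 = 1.04 mg/L.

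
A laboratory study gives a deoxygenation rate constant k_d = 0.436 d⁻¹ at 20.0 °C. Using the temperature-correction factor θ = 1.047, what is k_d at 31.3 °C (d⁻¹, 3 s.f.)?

k_d(T₂) = k_d(T₁) · θ^(T₂−T₁) = 0.436 × 1.047^(31.3−20.0)
= 0.436 × 1.047^11.3 = 0.436 × 1.680 = 0.7326 d⁻¹.

k_d ≈ 0.733 d⁻¹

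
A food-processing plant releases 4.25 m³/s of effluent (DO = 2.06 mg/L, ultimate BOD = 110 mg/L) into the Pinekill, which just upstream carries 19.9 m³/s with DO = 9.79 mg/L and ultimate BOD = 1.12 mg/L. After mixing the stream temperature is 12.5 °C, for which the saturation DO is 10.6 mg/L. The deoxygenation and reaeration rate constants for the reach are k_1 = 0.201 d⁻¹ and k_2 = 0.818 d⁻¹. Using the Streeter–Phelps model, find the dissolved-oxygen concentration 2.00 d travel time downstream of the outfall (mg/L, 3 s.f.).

DO ≈ 7.04 mg/L

Mixed DO = (19.9×9.79 + 4.25×2.06)/(19.9+4.25) = 203.6/24.15 = 8.430 mg/L.
Mixed L₀ = (19.9×1.12 + 4.25×110)/(24.15) = 489.8/24.15 = 20.28 mg/L.
Initial deficit D₀ = C_s − DO₀ = 10.6 − 8.430 = 2.170 mg/L.
D(2.00) = [0.201×20.28/(0.818−0.201)](e^(−0.201×2.00) − e^(−0.818×2.00)) + 2.170 e^(−0.818×2.00)
= 6.607 × (0.6690 − 0.1948) + 2.170 × 0.1948 = 3.556 mg/L.
DO = 10.6 − 3.556 = 7.044 mg/L.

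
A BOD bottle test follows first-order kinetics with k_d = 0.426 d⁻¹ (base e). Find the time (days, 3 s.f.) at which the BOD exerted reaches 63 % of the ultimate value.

y/L₀ = 1 − e^(−k_d t) = 0.63 ⇒ e^(−k_d t) = 0.370
t = −ln(0.370) / 0.426 = 0.9943 / 0.426 = 2.334 d.

t ≈ 2.33 d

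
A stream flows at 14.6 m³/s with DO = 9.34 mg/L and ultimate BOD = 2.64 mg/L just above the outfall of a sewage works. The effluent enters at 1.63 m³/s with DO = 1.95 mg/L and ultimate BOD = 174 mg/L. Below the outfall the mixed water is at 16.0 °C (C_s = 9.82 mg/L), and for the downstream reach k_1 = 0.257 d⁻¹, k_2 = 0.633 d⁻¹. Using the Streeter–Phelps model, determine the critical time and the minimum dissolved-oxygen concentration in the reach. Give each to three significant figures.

t_c ≈ 2.15 d; minimum DO ≈ 5.18 mg/L

Mixed DO = (14.6×9.34 + 1.63×1.95)/(14.6+1.63) = 139.5/16.23 = 8.598 mg/L.
Mixed L₀ = (14.6×2.64 + 1.63×174)/(16.23) = 322.2/16.23 = 19.85 mg/L.
Initial deficit D₀ = C_s − DO₀ = 9.82 − 8.598 = 1.222 mg/L.
t_c = (1/0.3760) ln[(0.633/0.257)(1 − 1.222×0.3760/(0.257×19.85))] = 2.660 × ln(2.241) = 2.146 d.
D_c = (0.257/0.633) × 19.85 × e^(−0.257×2.146) = 0.4060 × 19.85 × 0.5760 = 4.642 mg/L.
Minimum DO = 9.82 − 4.642 = 5.178 mg/L.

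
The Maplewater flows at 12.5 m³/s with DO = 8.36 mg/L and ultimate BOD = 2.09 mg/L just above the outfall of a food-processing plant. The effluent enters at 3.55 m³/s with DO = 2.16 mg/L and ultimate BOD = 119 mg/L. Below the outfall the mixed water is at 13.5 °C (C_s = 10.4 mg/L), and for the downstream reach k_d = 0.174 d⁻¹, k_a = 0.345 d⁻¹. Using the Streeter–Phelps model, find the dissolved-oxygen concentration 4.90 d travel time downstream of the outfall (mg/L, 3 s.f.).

DO ≈ 2.89 mg/L

Mixed DO = (12.5×8.36 + 3.55×2.16)/(12.5+3.55) = 112.2/16.05 = 6.989 mg/L.
Mixed L₀ = (12.5×2.09 + 3.55×119)/(16.05) = 448.6/16.05 = 27.95 mg/L.
Initial deficit D₀ = C_s − DO₀ = 10.4 − 6.989 = 3.411 mg/L.
D(4.90) = [0.174×27.95/(0.345−0.174)](e^(−0.174×4.90) − e^(−0.345×4.90)) + 3.411 e^(−0.345×4.90)
= 28.44 × (0.4263 − 0.1844) + 3.411 × 0.1844 = 7.508 mg/L.
DO = 10.4 − 7.508 = 2.892 mg/L.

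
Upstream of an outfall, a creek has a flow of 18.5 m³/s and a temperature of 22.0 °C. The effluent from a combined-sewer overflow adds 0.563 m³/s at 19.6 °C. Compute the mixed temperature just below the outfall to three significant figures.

Flow-weighted mixing: C = (Q_r C_r + Q_w C_w)/(Q_r + Q_w)
= (18.5×22.0 + 0.563×19.6)/(18.5 + 0.563) = 418.0/19.06 = 21.93 °C.

21.9 °C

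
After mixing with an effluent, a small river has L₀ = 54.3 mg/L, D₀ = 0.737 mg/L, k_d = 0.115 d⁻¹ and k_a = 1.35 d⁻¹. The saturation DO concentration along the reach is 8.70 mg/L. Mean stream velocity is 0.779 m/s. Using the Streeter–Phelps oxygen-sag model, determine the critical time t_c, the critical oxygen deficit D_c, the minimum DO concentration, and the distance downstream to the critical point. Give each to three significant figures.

t_c ≈ 1.87 d; D_c ≈ 3.73 mg/L; min DO ≈ 4.97 mg/L; x_c ≈ 126 km

With k_a/k_d = 11.74 and 1 − D₀(k_a−k_d)/(k_d L₀) = 0.8542,
t_c = ln(11.74 × 0.8542) / (1.35 − 0.115) = ln(10.03) / 1.235 = 2.305/1.235 = 1.867 d.
L(t_c) = L₀ e^(−k_d t_c) = 54.3 × 0.8068 = 43.81 mg/L, and at the critical point k_a D_c = k_d L, so D_c = (0.115/1.35) × 43.81 = 3.732 mg/L.
Minimum DO = C_s − D_c = 8.70 − 3.732 = 4.968 mg/L.
x_c = v t_c = 0.779 m/s × 1.867 d × 86400 s/d = 125600 m ≈ 126 km.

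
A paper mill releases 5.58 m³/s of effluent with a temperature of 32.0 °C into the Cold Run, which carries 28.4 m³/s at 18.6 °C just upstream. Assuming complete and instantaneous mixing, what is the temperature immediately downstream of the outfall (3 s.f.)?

Flow-weighted mixing: C = (Q_r C_r + Q_w C_w)/(Q_r + Q_w)
= (28.4×18.6 + 5.58×32.0)/(28.4 + 5.58) = 706.8/33.98 = 20.80 °C.

20.8 °C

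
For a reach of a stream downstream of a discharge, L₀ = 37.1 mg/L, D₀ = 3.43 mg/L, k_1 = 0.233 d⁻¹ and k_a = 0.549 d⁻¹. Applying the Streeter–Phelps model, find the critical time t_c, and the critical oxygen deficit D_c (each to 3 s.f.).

t_c ≈ 2.29 d; D_c ≈ 9.24 mg/L

At the critical point dD/dt = 0, so k_1 L₀ e^(−k_1 t) = k_a D. Substituting D(t) from the Streeter–Phelps equation and solving for t gives
t_c = ln[(k_a/k_1)(1 − D₀(k_a−k_1)/(k_1 L₀))] / (k_a−k_1).
Here k_a−k_1 = 0.3160 d⁻¹ and 1 − D₀(k_a−k_1)/(k_1 L₀) = 1 − 3.43×0.3160/(0.233×37.1) = 0.8746, so
t_c = ln(2.356 × 0.8746) / 0.3160 = 0.7231 / 0.3160 = 2.288 d.
L(t_c) = L₀ e^(−k_1 t_c) = 37.1 × 0.5867 = 21.77 mg/L, and at the critical point k_a D_c = k_1 L, so D_c = (0.233/0.549) × 21.77 = 9.239 mg/L.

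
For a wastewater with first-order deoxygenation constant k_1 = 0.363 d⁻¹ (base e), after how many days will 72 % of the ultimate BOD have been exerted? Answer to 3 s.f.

t ≈ 3.51 d

y/L₀ = 1 − e^(−k_1 t) = 0.72 ⇒ e^(−k_1 t) = 0.280
t = −ln(0.280) / 0.363 = 1.273 / 0.363 = 3.507 d.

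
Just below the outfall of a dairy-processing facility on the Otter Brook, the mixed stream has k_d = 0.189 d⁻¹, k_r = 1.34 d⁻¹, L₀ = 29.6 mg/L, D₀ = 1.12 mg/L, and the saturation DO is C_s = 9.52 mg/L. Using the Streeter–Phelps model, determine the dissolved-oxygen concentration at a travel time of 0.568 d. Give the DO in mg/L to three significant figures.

k_d L₀/(k_r−k_d) = 0.189×29.6/(1.34−0.189) = 5.594/1.151 = 4.860 mg/L.
e^(−k_d t) = e^(−0.189×0.5680) = 0.8982; e^(−k_r t) = e^(−1.34×0.5680) = 0.4671.
D = 4.860 × (0.8982 − 0.4671) + 1.12 × 0.4671 = 2.095 + 0.5232 = 2.618 mg/L.
DO = C_s − D = 9.52 − 2.618 = 6.902 mg/L.

DO ≈ 6.90 mg/L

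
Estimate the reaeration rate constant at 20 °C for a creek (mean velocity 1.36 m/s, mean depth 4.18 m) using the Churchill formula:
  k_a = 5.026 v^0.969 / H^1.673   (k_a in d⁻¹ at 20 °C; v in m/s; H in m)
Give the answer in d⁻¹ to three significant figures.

k_a = 5.026 × 1.36^0.969 / 4.18^1.673 = 5.026 × 1.347 / 10.95 = 0.6186 d⁻¹.

k_a ≈ 0.619 d⁻¹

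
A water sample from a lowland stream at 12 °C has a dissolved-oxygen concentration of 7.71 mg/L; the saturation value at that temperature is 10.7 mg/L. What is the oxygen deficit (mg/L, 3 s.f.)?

D = C_s − C = 10.7 − 7.71 = 2.99 mg/L.

D ≈ 2.99 mg/L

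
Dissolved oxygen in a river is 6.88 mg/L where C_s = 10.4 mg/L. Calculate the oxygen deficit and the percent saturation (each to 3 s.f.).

D = C_s − C = 10.4 − 6.88 = 3.52 mg/L.
% saturation = 6.88/10.4 × 100 = 66.2 %.

D ≈ 3.52 mg/L; 66.2 % saturation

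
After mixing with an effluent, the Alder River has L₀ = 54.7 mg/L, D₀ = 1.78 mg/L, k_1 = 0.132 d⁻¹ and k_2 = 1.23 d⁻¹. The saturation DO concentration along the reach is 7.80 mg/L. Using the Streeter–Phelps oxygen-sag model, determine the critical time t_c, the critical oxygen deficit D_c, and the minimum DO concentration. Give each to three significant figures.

t_c = [1/(k_2−k_1)] ln[(k_2/k_1)(1 − D₀(k_2−k_1)/(k_1 L₀))]
= [1/(1.23−0.132)] ln[(1.23/0.132)(1 − 1.78×1.098/(0.132×54.7))]
= (1/1.098) ln[9.318 × 0.7293] = 0.9107 × ln(6.796) = 0.9107 × 1.916 = 1.745 d.
D_c = (k_1/k_2) L₀ e^(−k_1 t_c) = (0.132/1.23) × 54.7 × e^(−0.132×1.745) = 0.1073 × 54.7 × 0.7942 = 4.662 mg/L.
Minimum DO = C_s − D_c = 7.80 − 4.662 = 3.138 mg/L.

t_c ≈ 1.75 d; D_c ≈ 4.66 mg/L; min DO ≈ 3.14 mg/L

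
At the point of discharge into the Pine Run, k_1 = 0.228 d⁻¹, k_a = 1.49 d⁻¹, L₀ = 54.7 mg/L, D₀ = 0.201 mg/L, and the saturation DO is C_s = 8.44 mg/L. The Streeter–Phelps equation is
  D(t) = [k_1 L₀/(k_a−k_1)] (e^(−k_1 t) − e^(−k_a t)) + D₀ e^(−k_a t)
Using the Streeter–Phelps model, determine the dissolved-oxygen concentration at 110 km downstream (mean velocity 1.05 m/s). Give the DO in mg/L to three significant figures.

Travel time t = x/v = 110 km / (1.05 m/s) = 110000 m / 1.05 m/s = 104800 s = 1.213 d.
k_1 L₀/(k_a−k_1) = 0.228×54.7/(1.49−0.228) = 12.47/1.262 = 9.882 mg/L.
e^(−k_1 t) = e^(−0.228×1.213) = 0.7585; e^(−k_a t) = e^(−1.49×1.213) = 0.1642.
D = 9.882 × (0.7585 − 0.1642) + 0.201 × 0.1642 = 5.873 + 0.03300 = 5.906 mg/L.
DO = C_s − D = 8.44 − 5.906 = 2.534 mg/L.

DO ≈ 2.53 mg/L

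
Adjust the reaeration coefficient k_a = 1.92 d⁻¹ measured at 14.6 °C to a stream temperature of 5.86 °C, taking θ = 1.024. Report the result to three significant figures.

k_a ≈ 1.56 d⁻¹

k_a(T₂) = k_a(T₁) · θ^(T₂−T₁) = 1.92 × 1.024^(5.86−14.6)
= 1.92 × 1.024^-8.74 = 1.92 × 0.8128 = 1.561 d⁻¹.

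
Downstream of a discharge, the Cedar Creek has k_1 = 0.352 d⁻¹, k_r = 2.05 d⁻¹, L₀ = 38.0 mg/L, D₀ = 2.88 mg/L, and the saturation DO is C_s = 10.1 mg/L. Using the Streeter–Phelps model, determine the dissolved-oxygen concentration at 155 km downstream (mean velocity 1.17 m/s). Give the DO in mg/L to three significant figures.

Travel time t = x/v = 155 km / (1.17 m/s) = 155000 m / 1.17 m/s = 132500 s = 1.533 d.
k_1 L₀/(k_r−k_1) = 0.352×38.0/(2.05−0.352) = 13.38/1.698 = 7.878 mg/L.
e^(−k_1 t) = e^(−0.352×1.533) = 0.5829; e^(−k_r t) = e^(−2.05×1.533) = 0.04314.
D = 7.878 × (0.5829 − 0.04314) + 2.88 × 0.04314 = 4.252 + 0.1242 = 4.376 mg/L.
DO = C_s − D = 10.1 − 4.376 = 5.724 mg/L.

DO ≈ 5.72 mg/L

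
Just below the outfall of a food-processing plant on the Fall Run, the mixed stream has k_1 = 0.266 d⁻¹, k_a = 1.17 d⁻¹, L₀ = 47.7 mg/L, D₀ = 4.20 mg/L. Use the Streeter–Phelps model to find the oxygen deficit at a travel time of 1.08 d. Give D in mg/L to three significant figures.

D ≈ 7.75 mg/L

k_1 L₀/(k_a−k_1) = 0.266×47.7/(1.17−0.266) = 12.69/0.9040 = 14.04 mg/L.
e^(−k_1 t) = e^(−0.266×1.080) = 0.7503; e^(−k_a t) = e^(−1.17×1.080) = 0.2826.
D = 14.04 × (0.7503 − 0.2826) + 4.20 × 0.2826 = 6.564 + 1.187 = 7.751 mg/L.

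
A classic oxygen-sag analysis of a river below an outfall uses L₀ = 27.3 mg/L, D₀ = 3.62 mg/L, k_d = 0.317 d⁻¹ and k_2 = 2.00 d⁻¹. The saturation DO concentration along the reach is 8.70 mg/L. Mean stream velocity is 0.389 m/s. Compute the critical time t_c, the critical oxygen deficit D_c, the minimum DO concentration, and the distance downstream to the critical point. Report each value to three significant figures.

With k_2/k_d = 6.309 and 1 − D₀(k_2−k_d)/(k_d L₀) = 0.2960,
t_c = ln(6.309 × 0.2960) / (2.00 − 0.317) = ln(1.868) / 1.683 = 0.6246/1.683 = 0.3711 d.
D_c = (k_d/k_2) L₀ e^(−k_d t_c) = (0.317/2.00) × 27.3 × e^(−0.317×0.3711) = 0.1585 × 27.3 × 0.8890 = 3.847 mg/L.
Minimum DO = C_s − D_c = 8.70 − 3.847 = 4.853 mg/L.
x_c = v t_c = 0.389 m/s × 0.3711 d × 86400 s/d = 12470 m ≈ 12.5 km.

t_c ≈ 0.371 d; D_c ≈ 3.85 mg/L; min DO ≈ 4.85 mg/L; x_c ≈ 12.5 km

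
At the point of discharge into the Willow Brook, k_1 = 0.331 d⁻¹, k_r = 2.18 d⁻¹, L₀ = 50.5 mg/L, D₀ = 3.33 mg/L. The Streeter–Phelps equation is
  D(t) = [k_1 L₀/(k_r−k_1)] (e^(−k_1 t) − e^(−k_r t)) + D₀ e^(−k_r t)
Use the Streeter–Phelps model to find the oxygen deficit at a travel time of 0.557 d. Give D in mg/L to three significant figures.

k_1 L₀/(k_r−k_1) = 0.331×50.5/(2.18−0.331) = 16.72/1.849 = 9.040 mg/L.
e^(−k_1 t) = e^(−0.331×0.5570) = 0.8316; e^(−k_r t) = e^(−2.18×0.5570) = 0.2969.
D = 9.040 × (0.8316 − 0.2969) + 3.33 × 0.2969 = 4.834 + 0.9888 = 5.823 mg/L.

D ≈ 5.82 mg/L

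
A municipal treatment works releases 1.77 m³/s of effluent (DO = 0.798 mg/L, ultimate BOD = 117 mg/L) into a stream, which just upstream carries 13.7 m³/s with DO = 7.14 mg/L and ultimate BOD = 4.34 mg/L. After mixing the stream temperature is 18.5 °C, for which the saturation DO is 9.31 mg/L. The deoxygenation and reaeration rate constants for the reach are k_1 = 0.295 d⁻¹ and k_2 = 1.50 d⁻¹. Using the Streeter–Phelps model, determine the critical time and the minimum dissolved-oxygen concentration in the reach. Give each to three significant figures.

t_c ≈ 0.387 d; minimum DO ≈ 6.29 mg/L

Mixed DO = (13.7×7.14 + 1.77×0.798)/(13.7+1.77) = 99.23/15.47 = 6.414 mg/L.
Mixed L₀ = (13.7×4.34 + 1.77×117)/(15.47) = 266.5/15.47 = 17.23 mg/L.
Initial deficit D₀ = C_s − DO₀ = 9.31 − 6.414 = 2.896 mg/L.
t_c = (1/1.205) ln[(1.50/0.295)(1 − 2.896×1.205/(0.295×17.23))] = 0.8299 × ln(1.594) = 0.3870 d.
D_c = (0.295/1.50) × 17.23 × e^(−0.295×0.3870) = 0.1967 × 17.23 × 0.8921 = 3.023 mg/L.
Minimum DO = 9.31 − 3.023 = 6.287 mg/L.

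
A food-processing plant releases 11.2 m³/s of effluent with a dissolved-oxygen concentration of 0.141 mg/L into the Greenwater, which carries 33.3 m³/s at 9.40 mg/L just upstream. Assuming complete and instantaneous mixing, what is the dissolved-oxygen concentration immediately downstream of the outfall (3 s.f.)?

Flow-weighted mixing: C = (Q_r C_r + Q_w C_w)/(Q_r + Q_w)
= (33.3×9.40 + 11.2×0.141)/(33.3 + 11.2) = 314.6/44.50 = 7.070 mg/L.

7.07 mg/L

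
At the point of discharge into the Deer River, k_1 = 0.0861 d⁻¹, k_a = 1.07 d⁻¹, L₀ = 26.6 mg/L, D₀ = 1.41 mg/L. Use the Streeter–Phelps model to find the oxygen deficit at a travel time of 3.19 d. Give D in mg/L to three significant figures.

D ≈ 1.74 mg/L

k_1 L₀/(k_a−k_1) = 0.0861×26.6/(1.07−0.0861) = 2.290/0.9839 = 2.328 mg/L.
e^(−k_1 t) = e^(−0.0861×3.190) = 0.7598; e^(−k_a t) = e^(−1.07×3.190) = 0.03293.
D = 2.328 × (0.7598 − 0.03293) + 1.41 × 0.03293 = 1.692 + 0.04643 = 1.738 mg/L.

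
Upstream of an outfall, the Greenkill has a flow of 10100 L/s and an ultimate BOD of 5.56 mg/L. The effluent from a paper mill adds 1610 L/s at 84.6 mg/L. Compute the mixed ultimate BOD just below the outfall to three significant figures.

Flow-weighted mixing: C = (Q_r C_r + Q_w C_w)/(Q_r + Q_w)
= (10100×5.56 + 1610×84.6)/(10100 + 1610) = 192400/11710 = 16.43 mg/L.

16.4 mg/L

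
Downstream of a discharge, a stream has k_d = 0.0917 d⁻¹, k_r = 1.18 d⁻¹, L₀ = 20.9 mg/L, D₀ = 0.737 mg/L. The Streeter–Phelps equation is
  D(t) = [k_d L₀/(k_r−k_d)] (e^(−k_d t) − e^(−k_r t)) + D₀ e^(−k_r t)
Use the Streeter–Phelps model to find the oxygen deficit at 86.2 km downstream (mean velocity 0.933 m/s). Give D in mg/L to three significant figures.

Travel time t = x/v = 86.2 km / (0.933 m/s) = 86200 m / 0.933 m/s = 92390 s = 1.069 d.
k_d L₀/(k_r−k_d) = 0.0917×20.9/(1.18−0.0917) = 1.917/1.088 = 1.761 mg/L.
e^(−k_d t) = e^(−0.0917×1.069) = 0.9066; e^(−k_r t) = e^(−1.18×1.069) = 0.2831.
D = 1.761 × (0.9066 − 0.2831) + 0.737 × 0.2831 = 1.098 + 0.2087 = 1.307 mg/L.

D ≈ 1.31 mg/L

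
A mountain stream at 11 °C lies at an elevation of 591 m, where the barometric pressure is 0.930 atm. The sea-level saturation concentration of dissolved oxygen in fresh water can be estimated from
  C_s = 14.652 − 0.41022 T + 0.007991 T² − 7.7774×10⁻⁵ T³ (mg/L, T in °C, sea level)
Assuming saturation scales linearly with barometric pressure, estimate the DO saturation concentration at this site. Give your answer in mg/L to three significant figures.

C_s ≈ 10.2 mg/L

At sea level: C_s = 14.652 − 0.41022×11 + 0.007991×11² − 7.7774×10⁻⁵×11³ = 11.00 mg/L.
Pressure correction: C_s' = 11.00 × 0.930 = 10.23 mg/L.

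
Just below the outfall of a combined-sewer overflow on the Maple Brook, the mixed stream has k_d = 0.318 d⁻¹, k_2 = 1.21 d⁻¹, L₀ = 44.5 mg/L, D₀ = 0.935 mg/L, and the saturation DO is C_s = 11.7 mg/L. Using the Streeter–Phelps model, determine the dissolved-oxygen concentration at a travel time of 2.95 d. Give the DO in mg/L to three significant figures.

k_d L₀/(k_2−k_d) = 0.318×44.5/(1.21−0.318) = 14.15/0.8920 = 15.86 mg/L.
e^(−k_d t) = e^(−0.318×2.950) = 0.3914; e^(−k_2 t) = e^(−1.21×2.950) = 0.02817.
D = 15.86 × (0.3914 − 0.02817) + 0.935 × 0.02817 = 5.762 + 0.02634 = 5.788 mg/L.
DO = C_s − D = 11.7 − 5.788 = 5.912 mg/L.

DO ≈ 5.91 mg/L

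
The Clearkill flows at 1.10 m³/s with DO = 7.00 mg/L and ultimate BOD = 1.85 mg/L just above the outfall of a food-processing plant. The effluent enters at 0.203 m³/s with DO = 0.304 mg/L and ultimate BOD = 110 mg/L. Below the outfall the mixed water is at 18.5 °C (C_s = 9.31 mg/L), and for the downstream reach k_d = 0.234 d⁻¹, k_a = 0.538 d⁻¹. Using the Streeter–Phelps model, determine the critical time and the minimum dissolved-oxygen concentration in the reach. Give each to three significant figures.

Mixed DO = (1.10×7.00 + 0.203×0.304)/(1.10+0.203) = 7.762/1.303 = 5.957 mg/L.
Mixed L₀ = (1.10×1.85 + 0.203×110)/(1.303) = 24.37/1.303 = 18.70 mg/L.
Initial deficit D₀ = C_s − DO₀ = 9.31 − 5.957 = 3.353 mg/L.
t_c = (1/0.3040) ln[(0.538/0.234)(1 − 3.353×0.3040/(0.234×18.70))] = 3.289 × ln(1.764) = 1.866 d.
D_c = (0.234/0.538) × 18.70 × e^(−0.234×1.866) = 0.4349 × 18.70 × 0.6462 = 5.255 mg/L.
Minimum DO = 9.31 − 5.255 = 4.055 mg/L.

t_c ≈ 1.87 d; minimum DO ≈ 4.05 mg/L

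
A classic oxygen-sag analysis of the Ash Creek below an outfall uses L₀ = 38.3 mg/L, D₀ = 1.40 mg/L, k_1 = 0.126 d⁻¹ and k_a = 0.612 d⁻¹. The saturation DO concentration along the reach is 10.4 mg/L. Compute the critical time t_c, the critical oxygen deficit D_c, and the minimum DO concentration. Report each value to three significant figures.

With k_a/k_1 = 4.857 and 1 − D₀(k_a−k_1)/(k_1 L₀) = 0.8590,
t_c = ln(4.857 × 0.8590) / (0.612 − 0.126) = ln(4.172) / 0.4860 = 1.428/0.4860 = 2.939 d.
D_c = (k_1/k_a) L₀ e^(−k_1 t_c) = (0.126/0.612) × 38.3 × e^(−0.126×2.939) = 0.2059 × 38.3 × 0.6905 = 5.445 mg/L.
Minimum DO = C_s − D_c = 10.4 − 5.445 = 4.955 mg/L.

t_c ≈ 2.94 d; D_c ≈ 5.44 mg/L; min DO ≈ 4.96 mg/L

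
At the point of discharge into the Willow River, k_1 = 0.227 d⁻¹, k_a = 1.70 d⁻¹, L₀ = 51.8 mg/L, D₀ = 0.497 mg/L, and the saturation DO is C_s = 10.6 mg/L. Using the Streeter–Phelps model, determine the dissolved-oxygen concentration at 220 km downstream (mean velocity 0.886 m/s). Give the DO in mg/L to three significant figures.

Travel time t = x/v = 220 km / (0.886 m/s) = 220000 m / 0.886 m/s = 248300 s = 2.874 d.
k_1 L₀/(k_a−k_1) = 0.227×51.8/(1.70−0.227) = 11.76/1.473 = 7.983 mg/L.
e^(−k_1 t) = e^(−0.227×2.874) = 0.5208; e^(−k_a t) = e^(−1.70×2.874) = 0.007554.
D = 7.983 × (0.5208 − 0.007554) + 0.497 × 0.007554 = 4.097 + 0.003754 = 4.101 mg/L.
DO = C_s − D = 10.6 − 4.101 = 6.499 mg/L.

DO ≈ 6.50 mg/L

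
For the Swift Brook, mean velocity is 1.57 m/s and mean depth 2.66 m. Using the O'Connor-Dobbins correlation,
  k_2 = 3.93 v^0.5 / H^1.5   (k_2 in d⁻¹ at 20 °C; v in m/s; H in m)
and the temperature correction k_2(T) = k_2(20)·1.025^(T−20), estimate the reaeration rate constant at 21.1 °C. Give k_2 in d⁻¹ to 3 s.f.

k_2(20) = 3.93 × 1.57^0.5 / 2.66^1.5 = 3.93 × 1.253 / 4.338 = 1.135 d⁻¹.
k_2(21.1) = 1.135 × 1.025^(21.1−20) = 1.135 × 1.028 = 1.166 d⁻¹.

k_2 ≈ 1.17 d⁻¹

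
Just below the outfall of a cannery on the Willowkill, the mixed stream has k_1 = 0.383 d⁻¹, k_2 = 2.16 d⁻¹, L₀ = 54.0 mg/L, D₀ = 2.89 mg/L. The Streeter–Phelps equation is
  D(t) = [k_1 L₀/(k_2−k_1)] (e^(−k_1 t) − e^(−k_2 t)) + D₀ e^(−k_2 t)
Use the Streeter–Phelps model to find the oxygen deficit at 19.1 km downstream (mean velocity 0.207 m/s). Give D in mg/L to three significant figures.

D ≈ 6.86 mg/L

Travel time t = x/v = 19.1 km / (0.207 m/s) = 19100 m / 0.207 m/s = 92270 s = 1.068 d.
k_1 L₀/(k_2−k_1) = 0.383×54.0/(2.16−0.383) = 20.68/1.777 = 11.64 mg/L.
e^(−k_1 t) = e^(−0.383×1.068) = 0.6643; e^(−k_2 t) = e^(−2.16×1.068) = 0.09958.
D = 11.64 × (0.6643 − 0.09958) + 2.89 × 0.09958 = 6.573 + 0.2878 = 6.860 mg/L.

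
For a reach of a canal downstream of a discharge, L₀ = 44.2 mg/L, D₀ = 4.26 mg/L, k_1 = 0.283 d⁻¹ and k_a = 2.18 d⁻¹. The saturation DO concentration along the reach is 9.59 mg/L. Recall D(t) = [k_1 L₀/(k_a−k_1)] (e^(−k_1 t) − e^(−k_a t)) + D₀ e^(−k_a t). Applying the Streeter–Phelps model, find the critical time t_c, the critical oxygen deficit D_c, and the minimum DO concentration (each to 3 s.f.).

t_c = [1/(k_a−k_1)] ln[(k_a/k_1)(1 − D₀(k_a−k_1)/(k_1 L₀))]
= [1/(2.18−0.283)] ln[(2.18/0.283)(1 − 4.26×1.897/(0.283×44.2))]
= (1/1.897) ln[7.703 × 0.3539] = 0.5271 × ln(2.727) = 0.5271 × 1.003 = 0.5287 d.
L(t_c) = L₀ e^(−k_1 t_c) = 44.2 × 0.8610 = 38.06 mg/L, and at the critical point k_a D_c = k_1 L, so D_c = (0.283/2.18) × 38.06 = 4.940 mg/L.
Minimum DO = C_s − D_c = 9.59 − 4.940 = 4.650 mg/L.

t_c ≈ 0.529 d; D_c ≈ 4.94 mg/L; min DO ≈ 4.65 mg/L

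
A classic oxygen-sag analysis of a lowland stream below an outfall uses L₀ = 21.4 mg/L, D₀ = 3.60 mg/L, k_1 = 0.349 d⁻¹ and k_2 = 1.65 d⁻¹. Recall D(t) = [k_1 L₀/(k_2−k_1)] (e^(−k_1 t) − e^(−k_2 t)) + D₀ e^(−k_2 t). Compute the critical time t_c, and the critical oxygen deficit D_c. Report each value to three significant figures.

t_c ≈ 0.436 d; D_c ≈ 3.89 mg/L

At the critical point dD/dt = 0, so k_1 L₀ e^(−k_1 t) = k_2 D. Substituting D(t) from the Streeter–Phelps equation and solving for t gives
t_c = ln[(k_2/k_1)(1 − D₀(k_2−k_1)/(k_1 L₀))] / (k_2−k_1).
Here k_2−k_1 = 1.301 d⁻¹ and 1 − D₀(k_2−k_1)/(k_1 L₀) = 1 − 3.60×1.301/(0.349×21.4) = 0.3729, so
t_c = ln(4.728 × 0.3729) / 1.301 = 0.5670 / 1.301 = 0.4358 d.
D_c = (k_1/k_2) L₀ e^(−k_1 t_c) = (0.349/1.65) × 21.4 × e^(−0.349×0.4358) = 0.2115 × 21.4 × 0.8589 = 3.888 mg/L.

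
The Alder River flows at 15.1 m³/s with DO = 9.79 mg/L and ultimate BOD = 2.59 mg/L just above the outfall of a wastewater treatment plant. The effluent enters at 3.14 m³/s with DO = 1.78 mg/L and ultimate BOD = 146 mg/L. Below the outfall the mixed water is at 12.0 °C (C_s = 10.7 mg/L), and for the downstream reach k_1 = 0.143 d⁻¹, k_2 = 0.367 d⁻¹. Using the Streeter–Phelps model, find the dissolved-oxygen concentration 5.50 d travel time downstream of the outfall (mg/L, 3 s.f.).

DO ≈ 4.78 mg/L

Mixed DO = (15.1×9.79 + 3.14×1.78)/(15.1+3.14) = 153.4/18.24 = 8.411 mg/L.
Mixed L₀ = (15.1×2.59 + 3.14×146)/(18.24) = 497.5/18.24 = 27.28 mg/L.
Initial deficit D₀ = C_s − DO₀ = 10.7 − 8.411 = 2.289 mg/L.
D(5.50) = [0.143×27.28/(0.367−0.143)](e^(−0.143×5.50) − e^(−0.367×5.50)) + 2.289 e^(−0.367×5.50)
= 17.41 × (0.4554 − 0.1329) + 2.289 × 0.1329 = 5.922 mg/L.
DO = 10.7 − 5.922 = 4.778 mg/L.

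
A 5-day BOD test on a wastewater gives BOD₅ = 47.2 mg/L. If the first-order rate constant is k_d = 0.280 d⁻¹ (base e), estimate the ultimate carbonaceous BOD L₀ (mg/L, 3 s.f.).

L₀ ≈ 62.6 mg/L

BOD₅ = L₀(1 − e^(−5k_d)) ⇒ L₀ = BOD₅ / (1 − e^(−5×0.280))
= 47.2 / (1 − 0.2466) = 47.2 / 0.7534 = 62.65 mg/L.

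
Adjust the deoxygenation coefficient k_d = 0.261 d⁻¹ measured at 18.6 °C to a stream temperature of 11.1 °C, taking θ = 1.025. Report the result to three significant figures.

k_d(T₂) = k_d(T₁) · θ^(T₂−T₁) = 0.261 × 1.025^(11.1−18.6)
= 0.261 × 1.025^-7.50 = 0.261 × 0.8309 = 0.2169 d⁻¹.

k_d ≈ 0.217 d⁻¹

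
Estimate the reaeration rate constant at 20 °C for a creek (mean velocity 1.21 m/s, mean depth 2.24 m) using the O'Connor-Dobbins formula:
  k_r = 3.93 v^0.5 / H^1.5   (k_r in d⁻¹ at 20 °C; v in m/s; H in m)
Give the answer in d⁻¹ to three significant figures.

k_r = 3.93 × 1.21^0.5 / 2.24^1.5 = 3.93 × 1.100 / 3.353 = 1.289 d⁻¹.

k_r ≈ 1.29 d⁻¹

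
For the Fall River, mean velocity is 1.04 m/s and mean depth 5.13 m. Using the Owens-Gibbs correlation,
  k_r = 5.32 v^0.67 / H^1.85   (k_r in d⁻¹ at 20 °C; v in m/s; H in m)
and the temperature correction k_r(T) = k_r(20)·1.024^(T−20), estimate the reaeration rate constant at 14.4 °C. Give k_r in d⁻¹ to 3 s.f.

k_r(20) = 5.32 × 1.04^0.67 / 5.13^1.85 = 5.32 × 1.027 / 20.59 = 0.2652 d⁻¹.
k_r(14.4) = 0.2652 × 1.024^(14.4−20) = 0.2652 × 0.8756 = 0.2322 d⁻¹.

k_r ≈ 0.232 d⁻¹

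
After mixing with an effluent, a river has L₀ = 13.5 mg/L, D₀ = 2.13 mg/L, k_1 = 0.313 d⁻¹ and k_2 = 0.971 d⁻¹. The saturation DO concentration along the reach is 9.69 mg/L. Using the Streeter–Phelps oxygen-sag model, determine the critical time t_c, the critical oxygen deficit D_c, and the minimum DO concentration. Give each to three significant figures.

t_c ≈ 1.11 d; D_c ≈ 3.08 mg/L; min DO ≈ 6.61 mg/L

With k_2/k_1 = 3.102 and 1 − D₀(k_2−k_1)/(k_1 L₀) = 0.6683,
t_c = ln(3.102 × 0.6683) / (0.971 − 0.313) = ln(2.073) / 0.6580 = 0.7291/0.6580 = 1.108 d.
D_c = (k_1/k_2) L₀ e^(−k_1 t_c) = (0.313/0.971) × 13.5 × e^(−0.313×1.108) = 0.3223 × 13.5 × 0.7069 = 3.076 mg/L.
Minimum DO = C_s − D_c = 9.69 − 3.076 = 6.614 mg/L.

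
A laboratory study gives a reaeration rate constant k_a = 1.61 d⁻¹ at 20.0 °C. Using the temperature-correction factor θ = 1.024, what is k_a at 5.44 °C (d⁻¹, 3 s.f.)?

k_a(T₂) = k_a(T₁) · θ^(T₂−T₁) = 1.61 × 1.024^(5.44−20.0)
= 1.61 × 1.024^-14.6 = 1.61 × 0.7080 = 1.140 d⁻¹.

k_a ≈ 1.14 d⁻¹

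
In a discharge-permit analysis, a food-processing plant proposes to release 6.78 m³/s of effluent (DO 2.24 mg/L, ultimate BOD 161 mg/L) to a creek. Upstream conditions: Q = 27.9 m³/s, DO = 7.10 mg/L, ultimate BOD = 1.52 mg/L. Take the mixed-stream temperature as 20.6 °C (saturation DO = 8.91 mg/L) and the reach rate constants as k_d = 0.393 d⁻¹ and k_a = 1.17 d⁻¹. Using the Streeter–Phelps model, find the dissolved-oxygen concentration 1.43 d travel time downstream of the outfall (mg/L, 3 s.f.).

Mixed DO = (27.9×7.10 + 6.78×2.24)/(27.9+6.78) = 213.3/34.68 = 6.150 mg/L.
Mixed L₀ = (27.9×1.52 + 6.78×161)/(34.68) = 1134/34.68 = 32.70 mg/L.
Initial deficit D₀ = C_s − DO₀ = 8.91 − 6.150 = 2.760 mg/L.
D(1.43) = [0.393×32.70/(1.17−0.393)](e^(−0.393×1.43) − e^(−1.17×1.43)) + 2.760 e^(−1.17×1.43)
= 16.54 × (0.5701 − 0.1877) + 2.760 × 0.1877 = 6.843 mg/L.
DO = 8.91 − 6.843 = 2.067 mg/L.

DO ≈ 2.07 mg/L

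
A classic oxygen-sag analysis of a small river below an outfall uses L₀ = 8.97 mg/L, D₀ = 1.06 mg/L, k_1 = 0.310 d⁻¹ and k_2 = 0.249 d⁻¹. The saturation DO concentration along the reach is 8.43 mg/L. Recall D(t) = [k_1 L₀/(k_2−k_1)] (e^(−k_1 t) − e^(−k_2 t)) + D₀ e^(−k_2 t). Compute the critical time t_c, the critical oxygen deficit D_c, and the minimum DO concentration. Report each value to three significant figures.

t_c ≈ 3.22 d; D_c ≈ 4.12 mg/L; min DO ≈ 4.31 mg/L

With k_2/k_1 = 0.8032 and 1 − D₀(k_2−k_1)/(k_1 L₀) = 1.023,
t_c = ln(0.8032 × 1.023) / (0.249 − 0.310) = ln(0.8219) / -0.06100 = -0.1961/-0.06100 = 3.215 d.
D_c = (k_1/k_2) L₀ e^(−k_1 t_c) = (0.310/0.249) × 8.97 × e^(−0.310×3.215) = 1.245 × 8.97 × 0.3691 = 4.122 mg/L.
Minimum DO = C_s − D_c = 8.43 − 4.122 = 4.308 mg/L.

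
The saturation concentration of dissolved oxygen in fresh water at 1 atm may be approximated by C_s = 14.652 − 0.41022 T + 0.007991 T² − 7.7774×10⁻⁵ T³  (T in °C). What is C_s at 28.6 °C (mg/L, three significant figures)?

C_s ≈ 7.64 mg/L

C_s = 14.652 − 0.41022×28.6 + 0.007991×28.6² − 7.7774×10⁻⁵×28.6³ = 7.637 mg/L.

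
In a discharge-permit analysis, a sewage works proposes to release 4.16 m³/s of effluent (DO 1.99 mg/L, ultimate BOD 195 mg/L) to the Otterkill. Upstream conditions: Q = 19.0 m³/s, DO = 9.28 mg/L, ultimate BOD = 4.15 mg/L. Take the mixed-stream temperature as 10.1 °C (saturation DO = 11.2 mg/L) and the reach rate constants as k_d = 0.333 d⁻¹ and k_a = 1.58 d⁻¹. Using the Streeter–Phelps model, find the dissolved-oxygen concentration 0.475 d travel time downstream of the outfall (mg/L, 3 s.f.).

DO ≈ 5.76 mg/L

Mixed DO = (19.0×9.28 + 4.16×1.99)/(19.0+4.16) = 184.6/23.16 = 7.971 mg/L.
Mixed L₀ = (19.0×4.15 + 4.16×195)/(23.16) = 890.1/23.16 = 38.43 mg/L.
Initial deficit D₀ = C_s − DO₀ = 11.2 − 7.971 = 3.229 mg/L.
D(0.475) = [0.333×38.43/(1.58−0.333)](e^(−0.333×0.475) − e^(−1.58×0.475)) + 3.229 e^(−1.58×0.475)
= 10.26 × (0.8537 − 0.4721) + 3.229 × 0.4721 = 5.441 mg/L.
DO = 11.2 − 5.441 = 5.759 mg/L.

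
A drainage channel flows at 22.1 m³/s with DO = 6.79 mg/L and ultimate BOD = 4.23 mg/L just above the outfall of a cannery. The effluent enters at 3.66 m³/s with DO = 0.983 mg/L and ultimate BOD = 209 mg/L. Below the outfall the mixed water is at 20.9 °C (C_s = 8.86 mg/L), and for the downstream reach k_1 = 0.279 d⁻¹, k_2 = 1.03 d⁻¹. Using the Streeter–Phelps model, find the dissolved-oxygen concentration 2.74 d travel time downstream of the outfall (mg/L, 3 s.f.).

DO ≈ 3.66 mg/L

Mixed DO = (22.1×6.79 + 3.66×0.983)/(22.1+3.66) = 153.7/25.76 = 5.965 mg/L.
Mixed L₀ = (22.1×4.23 + 3.66×209)/(25.76) = 858.4/25.76 = 33.32 mg/L.
Initial deficit D₀ = C_s − DO₀ = 8.86 − 5.965 = 2.895 mg/L.
D(2.74) = [0.279×33.32/(1.03−0.279)](e^(−0.279×2.74) − e^(−1.03×2.74)) + 2.895 e^(−1.03×2.74)
= 12.38 × (0.4656 − 0.05947) + 2.895 × 0.05947 = 5.200 mg/L.
DO = 8.86 − 5.200 = 3.660 mg/L.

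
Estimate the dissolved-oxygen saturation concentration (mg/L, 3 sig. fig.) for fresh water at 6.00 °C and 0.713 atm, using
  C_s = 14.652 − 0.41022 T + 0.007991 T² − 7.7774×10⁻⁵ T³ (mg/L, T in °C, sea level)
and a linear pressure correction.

At sea level: C_s = 14.652 − 0.41022×6.00 + 0.007991×6.00² − 7.7774×10⁻⁵×6.00³ = 12.46 mg/L.
Pressure correction: C_s' = 12.46 × 0.713 = 8.885 mg/L.

C_s ≈ 8.89 mg/L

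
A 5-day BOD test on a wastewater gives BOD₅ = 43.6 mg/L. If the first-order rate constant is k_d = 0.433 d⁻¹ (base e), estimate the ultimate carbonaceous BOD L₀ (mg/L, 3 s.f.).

BOD₅ = L₀(1 − e^(−5k_d)) ⇒ L₀ = BOD₅ / (1 − e^(−5×0.433))
= 43.6 / (1 − 0.1147) = 43.6 / 0.8853 = 49.25 mg/L.

L₀ ≈ 49.3 mg/L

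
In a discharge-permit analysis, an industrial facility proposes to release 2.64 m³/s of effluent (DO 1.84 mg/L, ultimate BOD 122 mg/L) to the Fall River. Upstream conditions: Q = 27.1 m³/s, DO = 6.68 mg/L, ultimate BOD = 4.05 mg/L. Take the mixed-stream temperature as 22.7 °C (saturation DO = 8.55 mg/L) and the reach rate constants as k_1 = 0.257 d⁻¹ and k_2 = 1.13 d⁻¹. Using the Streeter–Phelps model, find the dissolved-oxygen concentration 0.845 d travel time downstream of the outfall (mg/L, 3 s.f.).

Mixed DO = (27.1×6.68 + 2.64×1.84)/(27.1+2.64) = 185.9/29.74 = 6.250 mg/L.
Mixed L₀ = (27.1×4.05 + 2.64×122)/(29.74) = 431.8/29.74 = 14.52 mg/L.
Initial deficit D₀ = C_s − DO₀ = 8.55 − 6.250 = 2.300 mg/L.
D(0.845) = [0.257×14.52/(1.13−0.257)](e^(−0.257×0.845) − e^(−1.13×0.845)) + 2.300 e^(−1.13×0.845)
= 4.275 × (0.8048 − 0.3849) + 2.300 × 0.3849 = 2.680 mg/L.
DO = 8.55 − 2.680 = 5.870 mg/L.

DO ≈ 5.87 mg/L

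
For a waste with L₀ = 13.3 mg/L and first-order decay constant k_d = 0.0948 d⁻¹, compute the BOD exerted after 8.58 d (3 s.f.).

y ≈ 7.40 mg/L

y_t = L₀(1 − e^(−k_d t)) = 13.3 × (1 − e^(−0.0948×8.58))
= 13.3 × (1 − 0.4434) = 13.3 × 0.5566 = 7.403 mg/L.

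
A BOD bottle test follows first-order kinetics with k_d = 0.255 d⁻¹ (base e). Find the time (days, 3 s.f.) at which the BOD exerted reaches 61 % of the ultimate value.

y/L₀ = 1 − e^(−k_d t) = 0.61 ⇒ e^(−k_d t) = 0.390
t = −ln(0.390) / 0.255 = 0.9416 / 0.255 = 3.693 d.

t ≈ 3.69 d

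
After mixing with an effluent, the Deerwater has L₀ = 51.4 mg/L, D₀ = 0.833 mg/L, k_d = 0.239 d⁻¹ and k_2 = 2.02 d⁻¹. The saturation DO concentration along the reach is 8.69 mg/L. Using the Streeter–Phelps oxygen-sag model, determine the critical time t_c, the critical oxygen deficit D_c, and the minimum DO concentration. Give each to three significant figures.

t_c ≈ 1.13 d; D_c ≈ 4.65 mg/L; min DO ≈ 4.04 mg/L

With k_2/k_d = 8.452 and 1 − D₀(k_2−k_d)/(k_d L₀) = 0.8792,
t_c = ln(8.452 × 0.8792) / (2.02 − 0.239) = ln(7.431) / 1.781 = 2.006/1.781 = 1.126 d.
L(t_c) = L₀ e^(−k_d t_c) = 51.4 × 0.7640 = 39.27 mg/L, and at the critical point k_2 D_c = k_d L, so D_c = (0.239/2.02) × 39.27 = 4.646 mg/L.
Minimum DO = C_s − D_c = 8.69 − 4.646 = 4.044 mg/L.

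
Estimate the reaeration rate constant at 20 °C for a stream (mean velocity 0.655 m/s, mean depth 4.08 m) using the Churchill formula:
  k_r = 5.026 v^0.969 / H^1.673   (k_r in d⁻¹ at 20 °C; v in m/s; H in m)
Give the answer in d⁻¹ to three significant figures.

k_r ≈ 0.317 d⁻¹

k_r = 5.026 × 0.655^0.969 / 4.08^1.673 = 5.026 × 0.6636 / 10.51 = 0.3173 d⁻¹.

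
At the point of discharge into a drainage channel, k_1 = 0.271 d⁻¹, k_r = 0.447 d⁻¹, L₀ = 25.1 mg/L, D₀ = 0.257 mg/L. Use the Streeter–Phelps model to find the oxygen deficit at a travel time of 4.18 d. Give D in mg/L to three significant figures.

D ≈ 6.52 mg/L

k_1 L₀/(k_r−k_1) = 0.271×25.1/(0.447−0.271) = 6.802/0.1760 = 38.65 mg/L.
e^(−k_1 t) = e^(−0.271×4.180) = 0.3221; e^(−k_r t) = e^(−0.447×4.180) = 0.1544.
D = 38.65 × (0.3221 − 0.1544) + 0.257 × 0.1544 = 6.484 + 0.03967 = 6.524 mg/L.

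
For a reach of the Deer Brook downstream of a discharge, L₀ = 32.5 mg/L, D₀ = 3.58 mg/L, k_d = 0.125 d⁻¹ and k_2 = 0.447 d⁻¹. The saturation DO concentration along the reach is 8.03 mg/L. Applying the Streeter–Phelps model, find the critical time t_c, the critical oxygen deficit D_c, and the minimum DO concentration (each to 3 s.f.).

With k_2/k_d = 3.576 and 1 − D₀(k_2−k_d)/(k_d L₀) = 0.7162,
t_c = ln(3.576 × 0.7162) / (0.447 − 0.125) = ln(2.561) / 0.3220 = 0.9405/0.3220 = 2.921 d.
D_c = (k_d/k_2) L₀ e^(−k_d t_c) = (0.125/0.447) × 32.5 × e^(−0.125×2.921) = 0.2796 × 32.5 × 0.6941 = 6.308 mg/L.
Minimum DO = C_s − D_c = 8.03 − 6.308 = 1.722 mg/L.

t_c ≈ 2.92 d; D_c ≈ 6.31 mg/L; min DO ≈ 1.72 mg/L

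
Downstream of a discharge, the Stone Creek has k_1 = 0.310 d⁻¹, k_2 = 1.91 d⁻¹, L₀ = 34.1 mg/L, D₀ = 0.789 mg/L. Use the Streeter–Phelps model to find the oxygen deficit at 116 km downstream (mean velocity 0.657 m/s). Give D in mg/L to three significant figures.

Travel time t = x/v = 116 km / (0.657 m/s) = 116000 m / 0.657 m/s = 176600 s = 2.044 d.
k_1 L₀/(k_2−k_1) = 0.310×34.1/(1.91−0.310) = 10.57/1.600 = 6.607 mg/L.
e^(−k_1 t) = e^(−0.310×2.044) = 0.5307; e^(−k_2 t) = e^(−1.91×2.044) = 0.02018.
D = 6.607 × (0.5307 − 0.02018) + 0.789 × 0.02018 = 3.373 + 0.01592 = 3.389 mg/L.

D ≈ 3.39 mg/L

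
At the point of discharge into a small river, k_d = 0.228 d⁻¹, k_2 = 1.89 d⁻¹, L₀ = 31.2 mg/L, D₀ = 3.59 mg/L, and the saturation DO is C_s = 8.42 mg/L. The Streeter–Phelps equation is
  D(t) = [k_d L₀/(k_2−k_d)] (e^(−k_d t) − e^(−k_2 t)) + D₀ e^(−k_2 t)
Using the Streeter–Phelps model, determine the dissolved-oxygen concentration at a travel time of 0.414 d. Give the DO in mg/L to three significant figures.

DO ≈ 4.84 mg/L

k_d L₀/(k_2−k_d) = 0.228×31.2/(1.89−0.228) = 7.114/1.662 = 4.280 mg/L.
e^(−k_d t) = e^(−0.228×0.4140) = 0.9099; e^(−k_2 t) = e^(−1.89×0.4140) = 0.4573.
D = 4.280 × (0.9099 − 0.4573) + 3.59 × 0.4573 = 1.937 + 1.642 = 3.579 mg/L.
DO = C_s − D = 8.42 − 3.579 = 4.841 mg/L.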